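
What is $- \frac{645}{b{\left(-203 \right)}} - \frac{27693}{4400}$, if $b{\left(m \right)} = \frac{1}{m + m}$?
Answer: $\frac{1152200307}{4400} \approx 2.6186 \cdot 10^{5}$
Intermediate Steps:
$b{\left(m \right)} = \frac{1}{2 m}$
$- \frac{645}{b{\left(-203 \right)}} - \frac{27693}{4400} = - \frac{645}{\frac{1}{2} \frac{1}{-203}} - \frac{27693}{4400} = - \frac{645}{\frac{1}{2} \left(- \frac{1}{203}\right)} - \frac{27693}{4400} = - \frac{645}{- \frac{1}{406}} - \frac{27693}{4400} = \left(-645\right) \left(-406\right) - \frac{27693}{4400} = 261870 - \frac{27693}{4400} = \frac{1152200307}{4400}$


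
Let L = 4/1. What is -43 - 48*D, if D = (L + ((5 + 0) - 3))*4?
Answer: -1195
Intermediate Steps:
L = 4 (L = 4*1 = 4)
D = 24 (D = (4 + ((5 + 0) - 3))*4 = (4 + (5 - 3))*4 = (4 + 2)*4 = 6*4 = 24)
-43 - 48*D = -43 - 48*24 = -43 - 1152 = -1195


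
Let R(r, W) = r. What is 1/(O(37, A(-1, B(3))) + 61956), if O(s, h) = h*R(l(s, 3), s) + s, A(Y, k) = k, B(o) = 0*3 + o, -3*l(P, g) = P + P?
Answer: 1/61919 ≈ 1.6150e-5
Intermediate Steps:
l(P, g) = -2*P/3 (l(P, g) = -(P + P)/3 = -2*P/3)
B(o) = o (B(o) = 0 + o = o)
O(s, h) = s - 2*h*s/3 (O(s, h) = h*(-2*s/3) + s = -2*h*s/3 + s = s - 2*h*s/3)
1/(O(37, A(-1, B(3))) + 61956) = 1/((1/3)*37*(3 - 2*3) + 61956) = 1/((1/3)*37*(3 - 6) + 61956) = 1/((1/3)*37*(-3) + 61956) = 1/(-37 + 61956) = 1/61919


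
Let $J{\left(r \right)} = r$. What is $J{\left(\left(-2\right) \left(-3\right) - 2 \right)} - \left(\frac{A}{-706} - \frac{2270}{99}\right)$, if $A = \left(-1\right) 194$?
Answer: $\frac{931495}{34947} \approx 26.655$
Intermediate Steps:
$A = -194$
$J{\left(\left(-2\right) \left(-3\right) - 2 \right)} - \left(\frac{A}{-706} - \frac{2270}{99}\right) = \left(\left(-2\right) \left(-3\right) - 2\right) - \left(- \frac{194}{-706} - \frac{2270}{99}\right) = \left(6 - 2\right) - \left(\left(-194\right) \left(- \frac{1}{706}\right) - \frac{2270}{99}\right) = 4 - \left(\frac{97}{353} - \frac{2270}{99}\right) = 4 - - \frac{791707}{34947} = 4 + \frac{791707}{34947} = \frac{931495}{34947}$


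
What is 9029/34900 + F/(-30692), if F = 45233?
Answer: -81344602/66946925 ≈ -1.2151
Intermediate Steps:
9029/34900 + F/(-30692) = 9029/34900 + 45233/(-30692) = 9029*(1/34900) + 45233*(-1/30692) = 9029/34900 - 45233/30692 = -81344602/66946925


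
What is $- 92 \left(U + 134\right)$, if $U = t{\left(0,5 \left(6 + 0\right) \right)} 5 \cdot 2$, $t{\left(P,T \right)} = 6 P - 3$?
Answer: $-9568$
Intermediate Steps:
$t{\left(P,T \right)} = -3 + 6 P$
$U = -30$ ($U = \left(-3 + 6 \cdot 0\right) 5 \cdot 2 = \left(-3 + 0\right) 5 \cdot 2 = \left(-3\right) 5 \cdot 2 = \left(-15\right) 2 = -30$)
$- 92 \left(U + 134\right) = - 92 \left(-30 + 134\right) = \left(-92\right) 104 = -9568$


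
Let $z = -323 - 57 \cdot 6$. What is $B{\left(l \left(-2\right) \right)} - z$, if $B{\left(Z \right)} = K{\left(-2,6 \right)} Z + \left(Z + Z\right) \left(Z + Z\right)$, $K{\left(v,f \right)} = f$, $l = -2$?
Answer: $753$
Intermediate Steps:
$z = -665$ ($z = -323 - 342 = -665$)
$B{\left(Z \right)} = 4 Z^{2} + 6 Z$ ($B{\left(Z \right)} = 6 Z + \left(Z + Z\right) \left(Z + Z\right) = 6 Z + 2 Z 2 Z = 6 Z + 4 Z^{2} = 4 Z^{2} + 6 Z$)
$B{\left(l \left(-2\right) \right)} - z = 2 \left(\left(-2\right) \left(-2\right)\right) \left(3 + 2 \left(\left(-2\right) \left(-2\right)\right)\right) - -665 = 2 \cdot 4 \left(3 + 2 \cdot 4\right) + 665 = 2 \cdot 4 \left(3 + 8\right) + 665 = 2 \cdot 4 \cdot 11 + 665 = 88 + 665 = 753$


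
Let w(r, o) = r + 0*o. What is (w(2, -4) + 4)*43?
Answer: 258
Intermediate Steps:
w(r, o) = r (w(r, o) = r + 0 = r)
(w(2, -4) + 4)*43 = (2 + 4)*43 = 6*43 = 258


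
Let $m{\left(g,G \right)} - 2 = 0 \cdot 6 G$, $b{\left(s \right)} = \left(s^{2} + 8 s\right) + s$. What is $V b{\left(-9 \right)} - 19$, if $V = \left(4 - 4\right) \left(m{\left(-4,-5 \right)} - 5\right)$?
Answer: $-19$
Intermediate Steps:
$b{\left(s \right)} = s^{2} + 9 s$
$m{\left(g,G \right)} = 2$ ($m{\left(g,G \right)} = 2 + 0 \cdot 6 G = 2 + 0 G = 2 + 0 = 2$)
$V = 0$ ($V = \left(4 - 4\right) \left(2 - 5\right) = 0 \left(-3\right) = 0$)
$V b{\left(-9 \right)} - 19 = 0 \left(- 9 \left(9 - 9\right)\right) - 19 = 0 \left(\left(-9\right) 0\right) - 19 = 0 \cdot 0 - 19 = 0 - 19 = -19$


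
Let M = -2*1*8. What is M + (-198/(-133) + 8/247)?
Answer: -25034/1729 ≈ -14.479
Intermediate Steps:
M = -16 (M = -2*8 = -16)
M + (-198/(-133) + 8/247) = -16 + (-198/(-133) + 8/247) = -16 + (-198*(-1/133) + 8*(1/247)) = -16 + (198/133 + 8/247) = -16 + 2630/1729 = -25034/1729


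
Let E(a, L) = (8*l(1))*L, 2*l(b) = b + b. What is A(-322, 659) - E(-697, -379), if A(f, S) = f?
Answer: 2710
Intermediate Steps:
l(b) = b (l(b) = (b + b)/2 = (2*b)/2 = b)
E(a, L) = 8*L (E(a, L) = (8*1)*L = 8*L)
A(-322, 659) - E(-697, -379) = -322 - 8*(-379) = -322 - 1*(-3032) = -322 + 3032 = 2710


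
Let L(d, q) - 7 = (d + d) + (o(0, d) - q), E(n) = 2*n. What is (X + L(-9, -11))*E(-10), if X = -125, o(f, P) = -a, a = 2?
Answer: 2540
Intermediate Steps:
o(f, P) = -2 (o(f, P) = -1*2 = -2)
L(d, q) = 5 - q + 2*d (L(d, q) = 7 + ((d + d) + (-2 - q)) = 7 + (2*d + (-2 - q)) = 7 + (-2 - q + 2*d) = 5 - q + 2*d)
(X + L(-9, -11))*E(-10) = (-125 + (5 - 1*(-11) + 2*(-9)))*(2*(-10)) = (-125 + (5 + 11 - 18))*(-20) = (-125 - 2)*(-20) = -127*(-20) = 2540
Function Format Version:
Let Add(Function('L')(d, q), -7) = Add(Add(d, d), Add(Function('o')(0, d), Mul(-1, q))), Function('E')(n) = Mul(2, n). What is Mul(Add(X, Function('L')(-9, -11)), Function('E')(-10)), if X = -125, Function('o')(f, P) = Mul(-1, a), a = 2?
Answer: 2540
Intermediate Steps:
Function('o')(f, P) = -2 (Function('o')(f, P) = Mul(-1, 2) = -2)
Function('L')(d, q) = Add(5, Mul(-1, q), Mul(2, d)) (Function('L')(d, q) = Add(7, Add(Add(d, d), Add(-2, Mul(-1, q)))) = Add(7, Add(Mul(2, d), Add(-2, Mul(-1, q)))) = Add(7, Add(-2, Mul(-1, q), Mul(2, d))) = Add(5, Mul(-1, q), Mul(2, d)))
Mul(Add(X, Function('L')(-9, -11)), Function('E')(-10)) = Mul(Add(-125, Add(5, Mul(-1, -11), Mul(2, -9))), Mul(2, -10)) = Mul(Add(-125, Add(5, 11, -18)), -20) = Mul(Add(-125, -2), -20) = Mul(-127, -20) = 2540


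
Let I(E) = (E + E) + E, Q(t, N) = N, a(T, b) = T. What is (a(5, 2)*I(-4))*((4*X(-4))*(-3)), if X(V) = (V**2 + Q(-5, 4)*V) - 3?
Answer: -2160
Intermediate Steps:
X(V) = -3 + V**2 + 4*V (X(V) = (V**2 + 4*V) - 3 = -3 + V**2 + 4*V)
I(E) = 3*E (I(E) = 2*E + E = 3*E)
(a(5, 2)*I(-4))*((4*X(-4))*(-3)) = (5*(3*(-4)))*((4*(-3 + (-4)**2 + 4*(-4)))*(-3)) = (5*(-12))*((4*(-3 + 16 - 16))*(-3)) = -60*4*(-3)*(-3) = -(-720)*(-3) = -60*36 = -2160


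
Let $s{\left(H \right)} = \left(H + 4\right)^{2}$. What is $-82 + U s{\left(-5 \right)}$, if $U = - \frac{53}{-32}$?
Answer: $- \frac{2571}{32} \approx -80.344$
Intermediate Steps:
$U = \frac{53}{32}$ ($U = \left(-53\right) \left(- \frac{1}{32}\right) = \frac{53}{32} \approx 1.6563$)
$s{\left(H \right)} = \left(4 + H\right)^{2}$
$-82 + U s{\left(-5 \right)} = -82 + \frac{53 \left(4 - 5\right)^{2}}{32} = -82 + \frac{53 \left(-1\right)^{2}}{32} = -82 + \frac{53}{32} \cdot 1 = -82 + \frac{53}{32} = - \frac{2571}{32}$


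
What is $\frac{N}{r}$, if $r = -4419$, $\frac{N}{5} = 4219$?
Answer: $- \frac{21095}{4419} \approx -4.7737$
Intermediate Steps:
$N = 21095$ ($N = 5 \cdot 4219 = 21095$)
$\frac{N}{r} = \frac{21095}{-4419} = 21095 \left(- \frac{1}{4419}\right) = - \frac{21095}{4419}$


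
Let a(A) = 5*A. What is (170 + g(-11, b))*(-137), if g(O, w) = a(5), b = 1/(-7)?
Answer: -26715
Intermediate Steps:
b = -1/7 ≈ -0.14286
g(O, w) = 25 (g(O, w) = 5*5 = 25)
(170 + g(-11, b))*(-137) = (170 + 25)*(-137) = 195*(-137) = -26715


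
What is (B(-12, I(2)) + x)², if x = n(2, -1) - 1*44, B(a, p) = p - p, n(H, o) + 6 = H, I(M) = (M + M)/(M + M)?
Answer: 2304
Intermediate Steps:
I(M) = 1 (I(M) = (2*M)/((2*M)) = (2*M)*(1/(2*M)) = 1)
n(H, o) = -6 + H
B(a, p) = 0
x = -48 (x = (-6 + 2) - 1*44 = -4 - 44 = -48)
(B(-12, I(2)) + x)² = (0 - 48)² = (-48)² = 2304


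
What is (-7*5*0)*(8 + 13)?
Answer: 0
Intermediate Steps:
(-7*5*0)*(8 + 13) = -35*0*21 = 0*21 = 0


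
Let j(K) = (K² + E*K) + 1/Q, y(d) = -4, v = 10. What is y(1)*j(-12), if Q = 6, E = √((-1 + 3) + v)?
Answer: -1730/3 + 96*√3 ≈ -410.39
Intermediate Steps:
E = 2*√3 (E = √((-1 + 3) + 10) = √(2 + 10) = √12 = 2*√3 ≈ 3.4641)
j(K) = ⅙ + K² + 2*K*√3 (j(K) = (K² + (2*√3)*K) + 1/6 = (K² + 2*K*√3) + ⅙ = ⅙ + K² + 2*K*√3)
y(1)*j(-12) = -4*(⅙ - 12*(-12 + 2*√3)) = -4*(⅙ + (144 - 24*√3)) = -4*(865/6 - 24*√3) = -1730/3 + 96*√3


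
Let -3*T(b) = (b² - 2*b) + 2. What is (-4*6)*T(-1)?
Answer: 40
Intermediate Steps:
T(b) = -⅔ - b²/3 + 2*b/3 (T(b) = -((b² - 2*b) + 2)/3 = -(2 + b² - 2*b)/3 = -⅔ - b²/3 + 2*b/3)
(-4*6)*T(-1) = (-4*6)*(-⅔ - ⅓*(-1)² + (⅔)*(-1)) = -24*(-⅔ - ⅓*1 - ⅔) = -24*(-⅔ - ⅓ - ⅔) = -24*(-5/3) = 40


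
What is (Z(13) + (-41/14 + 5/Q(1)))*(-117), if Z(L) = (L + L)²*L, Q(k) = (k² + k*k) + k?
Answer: -14392677/14 ≈ -1.0280e+6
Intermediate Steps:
Q(k) = k + 2*k² (Q(k) = (k² + k²) + k = 2*k² + k = k + 2*k²)
Z(L) = 4*L³ (Z(L) = (2*L)²*L = (4*L²)*L = 4*L³)
(Z(13) + (-41/14 + 5/Q(1)))*(-117) = (4*13³ + (-41/14 + 5/((1*(1 + 2*1)))))*(-117) = (4*2197 + (-41*1/14 + 5/((1*(1 + 2)))))*(-117) = (8788 + (-41/14 + 5/((1*3))))*(-117) = (8788 + (-41/14 + 5/3))*(-117) = (8788 - 53/42)*(-117) = (369043/42)*(-117) = -14392677/14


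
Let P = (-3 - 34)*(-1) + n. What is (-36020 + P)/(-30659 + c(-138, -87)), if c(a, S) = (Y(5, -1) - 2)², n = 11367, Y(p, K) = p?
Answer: 12308/15325 ≈ 0.80313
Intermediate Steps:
c(a, S) = 9 (c(a, S) = (5 - 2)² = 3² = 9)
P = 11404 (P = (-3 - 34)*(-1) + 11367 = -37*(-1) + 11367 = 37 + 11367 = 11404)
(-36020 + P)/(-30659 + c(-138, -87)) = (-36020 + 11404)/(-30659 + 9) = -24616/(-30650) = -24616*(-1/30650) = 12308/15325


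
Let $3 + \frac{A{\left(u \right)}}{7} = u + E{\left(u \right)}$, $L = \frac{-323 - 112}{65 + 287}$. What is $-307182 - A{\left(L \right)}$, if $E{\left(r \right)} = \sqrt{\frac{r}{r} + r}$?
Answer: $- \frac{108117627}{352} - \frac{7 i \sqrt{1826}}{88} \approx -3.0715 \cdot 10^{5} - 3.3991 i$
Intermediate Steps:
$L = - \frac{435}{352} \approx -1.2358$
$E{\left(r \right)} = \sqrt{1 + r}$
$A{\left(u \right)} = -21 + 7 u + 7 \sqrt{1 + u}$ ($A{\left(u \right)} = -21 + 7 \left(u + \sqrt{1 + u}\right) = -21 + \left(7 u + 7 \sqrt{1 + u}\right) = -21 + 7 u + 7 \sqrt{1 + u}$)
$-307182 - A{\left(L \right)} = -307182 - \left(-21 + 7 \left(- \frac{435}{352}\right) + 7 \sqrt{1 - \frac{435}{352}}\right) = -307182 - \left(-21 - \frac{3045}{352} + 7 \sqrt{- \frac{83}{352}}\right) = -307182 - \left(-21 - \frac{3045}{352} + 7 \frac{i \sqrt{1826}}{88}\right) = -307182 - \left(-21 - \frac{3045}{352} + \frac{7 i \sqrt{1826}}{88}\right) = -307182 - \left(- \frac{10437}{352} + \frac{7 i \sqrt{1826}}{88}\right) = -307182 + \left(\frac{10437}{352} - \frac{7 i \sqrt{1826}}{88}\right) = - \frac{108117627}{352} - \frac{7 i \sqrt{1826}}{88}$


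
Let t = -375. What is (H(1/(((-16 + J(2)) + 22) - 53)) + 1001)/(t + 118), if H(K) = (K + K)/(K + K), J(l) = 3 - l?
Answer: -1002/257 ≈ -3.8988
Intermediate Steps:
H(K) = 1 (H(K) = (2*K)/((2*K)) = (2*K)*(1/(2*K)) = 1)
(H(1/(((-16 + J(2)) + 22) - 53)) + 1001)/(t + 118) = (1 + 1001)/(-375 + 118) = 1002/(-257) = 1002*(-1/257) = -1002/257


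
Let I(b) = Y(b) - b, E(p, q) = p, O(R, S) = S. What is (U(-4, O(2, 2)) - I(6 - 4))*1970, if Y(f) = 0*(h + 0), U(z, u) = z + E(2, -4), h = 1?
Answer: 0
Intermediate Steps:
U(z, u) = 2 + z (U(z, u) = z + 2 = 2 + z)
Y(f) = 0 (Y(f) = 0*(1 + 0) = 0*1 = 0)
I(b) = -b (I(b) = 0 - b = -b)
(U(-4, O(2, 2)) - I(6 - 4))*1970 = ((2 - 4) - (-1)*(6 - 4))*1970 = (-2 - (-1)*2)*1970 = (-2 - 1*(-2))*1970 = (-2 + 2)*1970 = 0*1970 = 0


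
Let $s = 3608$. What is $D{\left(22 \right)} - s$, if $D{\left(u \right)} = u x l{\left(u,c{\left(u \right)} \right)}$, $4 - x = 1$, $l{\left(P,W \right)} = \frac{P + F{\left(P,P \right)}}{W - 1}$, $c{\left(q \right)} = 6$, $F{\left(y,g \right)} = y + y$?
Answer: $- \frac{13684}{5} \approx -2736.8$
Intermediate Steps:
$F{\left(y,g \right)} = 2 y$
$l{\left(P,W \right)} = \frac{3 P}{-1 + W}$ ($l{\left(P,W \right)} = \frac{P + 2 P}{W - 1} = \frac{3 P}{-1 + W}$)
$x = 3$ ($x = 4 - 1 = 3$)
$D{\left(u \right)} = \frac{9 u^{2}}{5}$ ($D{\left(u \right)} = u 3 \frac{3 u}{-1 + 6} = 3 u \frac{3 u}{5} = \frac{9 u^{2}}{5}$)
$D{\left(22 \right)} - s = \frac{9 \cdot 22^{2}}{5} - 3608 = \frac{9}{5} \cdot 484 - 3608 = \frac{4356}{5} - 3608 = - \frac{13684}{5}$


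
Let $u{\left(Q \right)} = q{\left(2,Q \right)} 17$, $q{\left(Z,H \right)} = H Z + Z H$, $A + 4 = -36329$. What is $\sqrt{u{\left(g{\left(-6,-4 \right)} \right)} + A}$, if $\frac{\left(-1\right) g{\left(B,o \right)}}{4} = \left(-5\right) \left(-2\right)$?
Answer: $7 i \sqrt{797} \approx 197.62 i$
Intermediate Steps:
$g{\left(B,o \right)} = -40$ ($g{\left(B,o \right)} = - 4 \left(\left(-5\right) \left(-2\right)\right) = \left(-4\right) 10 = -40$)
$A = -36333$ ($A = -4 - 36329 = -36333$)
$q{\left(Z,H \right)} = 2 H Z$ ($q{\left(Z,H \right)} = H Z + H Z = 2 H Z$)
$u{\left(Q \right)} = 68 Q$ ($u{\left(Q \right)} = 2 Q 2 \cdot 17 = 4 Q 17 = 68 Q$)
$\sqrt{u{\left(g{\left(-6,-4 \right)} \right)} + A} = \sqrt{68 \left(-40\right) - 36333} = \sqrt{-2720 - 36333} = \sqrt{-39053} = 7 i \sqrt{797}$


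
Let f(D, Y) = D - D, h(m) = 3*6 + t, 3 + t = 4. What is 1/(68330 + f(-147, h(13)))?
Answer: 1/68330 ≈ 1.4635e-5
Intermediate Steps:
t = 1 (t = -3 + 4 = 1)
h(m) = 19 (h(m) = 3*6 + 1 = 18 + 1 = 19)
f(D, Y) = 0
1/(68330 + f(-147, h(13))) = 1/(68330 + 0) = 1/68330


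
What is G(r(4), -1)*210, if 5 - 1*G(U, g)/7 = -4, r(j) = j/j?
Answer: 13230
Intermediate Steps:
r(j) = 1
G(U, g) = 63 (G(U, g) = 35 - 7*(-4) = 35 + 28 = 63)
G(r(4), -1)*210 = 63*210 = 13230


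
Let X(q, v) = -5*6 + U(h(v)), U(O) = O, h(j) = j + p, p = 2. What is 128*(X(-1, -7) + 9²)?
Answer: 5888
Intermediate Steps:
h(j) = 2 + j (h(j) = j + 2 = 2 + j)
X(q, v) = -28 + v (X(q, v) = -5*6 + (2 + v) = -30 + (2 + v) = -28 + v)
128*(X(-1, -7) + 9²) = 128*((-28 - 7) + 9²) = 128*(-35 + 81) = 128*46 = 5888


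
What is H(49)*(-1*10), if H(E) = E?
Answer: -490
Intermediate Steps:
H(49)*(-1*10) = 49*(-1*10) = 49*(-10) = -490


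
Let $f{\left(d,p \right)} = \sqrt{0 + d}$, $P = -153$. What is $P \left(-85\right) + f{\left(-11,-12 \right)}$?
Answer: $13005 + i \sqrt{11} \approx 13005.0 + 3.3166 i$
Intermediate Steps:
$f{\left(d,p \right)} = \sqrt{d}$
$P \left(-85\right) + f{\left(-11,-12 \right)} = \left(-153\right) \left(-85\right) + \sqrt{-11} = 13005 + i \sqrt{11}$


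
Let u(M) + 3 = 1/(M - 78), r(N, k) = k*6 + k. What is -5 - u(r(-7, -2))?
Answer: -183/92 ≈ -1.9891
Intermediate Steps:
r(N, k) = 7*k (r(N, k) = 6*k + k = 7*k)
u(M) = -3 + 1/(-78 + M) (u(M) = -3 + 1/(M - 78) = -3 + 1/(-78 + M))
-5 - u(r(-7, -2)) = -5 - (235 - 21*(-2))/(-78 + 7*(-2)) = -5 - (235 - 3*(-14))/(-78 - 14) = -5 - (235 + 42)/(-92) = -5 - (-1)*277/92 = -5 - 1*(-277/92) = -5 + 277/92 = -183/92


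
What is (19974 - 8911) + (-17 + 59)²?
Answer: 12827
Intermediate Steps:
(19974 - 8911) + (-17 + 59)² = 11063 + 42² = 11063 + 1764 = 12827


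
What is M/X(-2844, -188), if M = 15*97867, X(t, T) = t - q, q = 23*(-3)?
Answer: -97867/185 ≈ -529.01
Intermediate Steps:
q = -69
X(t, T) = 69 + t (X(t, T) = t - 1*(-69) = t + 69 = 69 + t)
M = 1468005
M/X(-2844, -188) = 1468005/(69 - 2844) = 1468005/(-2775) = 1468005*(-1/2775) = -97867/185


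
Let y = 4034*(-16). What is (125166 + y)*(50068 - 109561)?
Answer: -3606584646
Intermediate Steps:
y = -64544
(125166 + y)*(50068 - 109561) = (125166 - 64544)*(50068 - 109561) = 60622*(-59493) = -3606584646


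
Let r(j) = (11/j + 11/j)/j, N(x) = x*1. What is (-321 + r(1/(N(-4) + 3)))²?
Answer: 89401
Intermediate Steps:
N(x) = x
r(j) = 22/j² (r(j) = (22/j)/j = 22/j²)
(-321 + r(1/(N(-4) + 3)))² = (-321 + 22/(1/(-4 + 3))²)² = (-321 + 22/(1/(-1))²)² = (-321 + 22/(-1)²)² = (-321 + 22*1)² = (-321 + 22)² = (-299)² = 89401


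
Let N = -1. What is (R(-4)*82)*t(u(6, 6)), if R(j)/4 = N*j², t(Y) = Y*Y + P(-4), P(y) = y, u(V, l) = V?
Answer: -167936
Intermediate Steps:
t(Y) = -4 + Y² (t(Y) = Y*Y - 4 = Y² - 4 = -4 + Y²)
R(j) = -4*j² (R(j) = 4*(-j²) = -4*j²)
(R(-4)*82)*t(u(6, 6)) = (-4*(-4)²*82)*(-4 + 6²) = (-4*16*82)*(-4 + 36) = -64*82*32 = -5248*32 = -167936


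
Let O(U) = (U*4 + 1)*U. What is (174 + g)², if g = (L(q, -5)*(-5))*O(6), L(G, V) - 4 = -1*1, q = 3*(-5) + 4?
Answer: 4309776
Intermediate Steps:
q = -11 (q = -15 + 4 = -11)
L(G, V) = 3 (L(G, V) = 4 - 1*1 = 4 - 1 = 3)
O(U) = U*(1 + 4*U) (O(U) = (4*U + 1)*U = (1 + 4*U)*U = U*(1 + 4*U))
g = -2250 (g = (3*(-5))*(6*(1 + 4*6)) = -90*(1 + 24) = -90*25 = -15*150 = -2250)
(174 + g)² = (174 - 2250)² = (-2076)² = 4309776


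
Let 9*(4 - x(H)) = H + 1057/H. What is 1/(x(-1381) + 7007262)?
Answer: 12429/87095217332 ≈ 1.4271e-7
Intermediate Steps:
x(H) = 4 - 1057/(9*H) - H/9 (x(H) = 4 - (H + 1057/H)/9 = 4 + (-1057/(9*H) - H/9) = 4 - 1057/(9*H) - H/9)
1/(x(-1381) + 7007262) = 1/((4 - 1057/9/(-1381) - ⅑*(-1381)) + 7007262) = 1/((4 - 1057/9*(-1/1381) + 1381/9) + 7007262) = 1/((4 + 1057/12429 + 1381/9) + 7007262) = 1/(1957934/12429 + 7007262) = 1/(87095217332/12429) = 12429/87095217332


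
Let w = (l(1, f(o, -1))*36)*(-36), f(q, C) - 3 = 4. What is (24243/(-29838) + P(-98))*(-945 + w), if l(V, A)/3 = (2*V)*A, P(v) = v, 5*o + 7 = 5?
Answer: 54423906453/9946 ≈ 5.4719e+6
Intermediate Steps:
o = -2/5 (o = -7/5 + (1/5)*5 = -7/5 + 1 = -2/5 ≈ -0.40000)
f(q, C) = 7 (f(q, C) = 3 + 4 = 7)
l(V, A) = 6*A*V (l(V, A) = 3*((2*V)*A) = 3*(2*A*V) = 6*A*V)
w = -54432 (w = ((6*7*1)*36)*(-36) = (42*36)*(-36) = 1512*(-36) = -54432)
(24243/(-29838) + P(-98))*(-945 + w) = (24243/(-29838) - 98)*(-945 - 54432) = (24243*(-1/29838) - 98)*(-55377) = (-8081/9946 - 98)*(-55377) = -982789/9946*(-55377) = 54423906453/9946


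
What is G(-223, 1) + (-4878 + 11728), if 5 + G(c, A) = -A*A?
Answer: 6844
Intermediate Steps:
G(c, A) = -5 - A² (G(c, A) = -5 - A*A = -5 - A²)
G(-223, 1) + (-4878 + 11728) = (-5 - 1*1²) + (-4878 + 11728) = (-5 - 1*1) + 6850 = (-5 - 1) + 6850 = -6 + 6850 = 6844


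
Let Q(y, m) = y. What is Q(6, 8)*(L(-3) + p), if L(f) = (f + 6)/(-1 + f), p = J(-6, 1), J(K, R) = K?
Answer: -81/2 ≈ -40.500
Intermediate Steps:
p = -6
L(f) = (6 + f)/(-1 + f)
Q(6, 8)*(L(-3) + p) = 6*((6 - 3)/(-1 - 3) - 6) = 6*(3/(-4) - 6) = 6*(-¼*3 - 6) = 6*(-¾ - 6) = 6*(-27/4) = -81/2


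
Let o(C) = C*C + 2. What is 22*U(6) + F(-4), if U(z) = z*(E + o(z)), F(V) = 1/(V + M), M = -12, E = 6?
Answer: 92927/16 ≈ 5807.9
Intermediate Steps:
o(C) = 2 + C**2 (o(C) = C**2 + 2 = 2 + C**2)
F(V) = 1/(-12 + V) (F(V) = 1/(V - 12) = 1/(-12 + V))
U(z) = z*(8 + z**2) (U(z) = z*(6 + (2 + z**2)) = z*(8 + z**2))
22*U(6) + F(-4) = 22*(6*(8 + 6**2)) + 1/(-12 - 4) = 22*(6*(8 + 36)) + 1/(-16) = 22*(6*44) - 1/16 = 22*264 - 1/16 = 5808 - 1/16 = 92927/16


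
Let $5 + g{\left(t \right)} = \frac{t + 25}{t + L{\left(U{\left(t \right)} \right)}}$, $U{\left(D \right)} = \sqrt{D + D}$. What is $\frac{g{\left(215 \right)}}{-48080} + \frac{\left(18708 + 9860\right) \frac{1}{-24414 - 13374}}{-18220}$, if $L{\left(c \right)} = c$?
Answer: $\frac{3585734803}{29378870848560} + \frac{\sqrt{430}}{9174265} \approx 0.00012431$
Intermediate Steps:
$U{\left(D \right)} = \sqrt{2} \sqrt{D}$ ($U{\left(D \right)} = \sqrt{2 D} = \sqrt{2} \sqrt{D}$)
$g{\left(t \right)} = -5 + \frac{25 + t}{t + \sqrt{2} \sqrt{t}}$ ($g{\left(t \right)} = -5 + \frac{t + 25}{t + \sqrt{2} \sqrt{t}} = -5 + \frac{25 + t}{t + \sqrt{2} \sqrt{t}}$)
$\frac{g{\left(215 \right)}}{-48080} + \frac{\left(18708 + 9860\right) \frac{1}{-24414 - 13374}}{-18220} = \frac{\frac{1}{215 + \sqrt{2} \sqrt{215}} \left(25 - 860 - 5 \sqrt{2} \sqrt{215}\right)}{-48080} + \frac{\left(18708 + 9860\right) \frac{1}{-24414 - 13374}}{-18220} = \frac{25 - 860 - 5 \sqrt{430}}{215 + \sqrt{430}} \left(- \frac{1}{48080}\right) + \frac{28568}{-37788} \left(- \frac{1}{18220}\right) = \frac{-835 - 5 \sqrt{430}}{215 + \sqrt{430}} \left(- \frac{1}{48080}\right) + 28568 \left(- \frac{1}{37788}\right) \left(- \frac{1}{18220}\right) = - \frac{-835 - 5 \sqrt{430}}{48080 \left(215 + \sqrt{430}\right)} - - \frac{3571}{86062170} = - \frac{-835 - 5 \sqrt{430}}{48080 \left(215 + \sqrt{430}\right)} + \frac{3571}{86062170} = \frac{3571}{86062170} - \frac{-835 - 5 \sqrt{430}}{48080 \left(215 + \sqrt{430}\right)}$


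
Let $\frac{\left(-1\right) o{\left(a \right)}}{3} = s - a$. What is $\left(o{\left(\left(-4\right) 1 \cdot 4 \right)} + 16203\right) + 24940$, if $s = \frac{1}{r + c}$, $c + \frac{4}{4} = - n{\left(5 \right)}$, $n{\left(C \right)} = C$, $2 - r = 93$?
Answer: $\frac{3986218}{97} \approx 41095.0$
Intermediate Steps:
$r = -91$ ($r = 2 - 93 = -91$)
$c = -6$ ($c = -1 - 5 = -6$)
$s = - \frac{1}{97}$ ($s = \frac{1}{-91 - 6} = \frac{1}{-97} = - \frac{1}{97} \approx -0.010309$)
$o{\left(a \right)} = \frac{3}{97} + 3 a$ ($o{\left(a \right)} = - 3 \left(- \frac{1}{97} - a\right) = \frac{3}{97} + 3 a$)
$\left(o{\left(\left(-4\right) 1 \cdot 4 \right)} + 16203\right) + 24940 = \left(\left(\frac{3}{97} + 3 \left(-4\right) 1 \cdot 4\right) + 16203\right) + 24940 = \left(\left(\frac{3}{97} + 3 \left(\left(-4\right) 4\right)\right) + 16203\right) + 24940 = \left(\left(\frac{3}{97} + 3 \left(-16\right)\right) + 16203\right) + 24940 = \left(\left(\frac{3}{97} - 48\right) + 16203\right) + 24940 = \left(- \frac{4653}{97} + 16203\right) + 24940 = \frac{1567038}{97} + 24940 = \frac{3986218}{97}$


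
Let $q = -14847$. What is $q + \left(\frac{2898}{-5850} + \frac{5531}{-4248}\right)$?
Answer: $- \frac{20500249703}{1380600} \approx -14849.0$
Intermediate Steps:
$q + \left(\frac{2898}{-5850} + \frac{5531}{-4248}\right) = -14847 + \left(\frac{2898}{-5850} + \frac{5531}{-4248}\right) = -14847 + \left(2898 \left(- \frac{1}{5850}\right) + 5531 \left(- \frac{1}{4248}\right)\right) = -14847 - \frac{2481503}{1380600} = - \frac{20500249703}{1380600}$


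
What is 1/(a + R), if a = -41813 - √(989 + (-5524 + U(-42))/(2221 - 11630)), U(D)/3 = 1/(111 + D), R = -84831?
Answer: -13703324054/1735443664417989 + 97*√4925532202/3470887328835978 ≈ -7.8942e-6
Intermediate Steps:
U(D) = 3/(111 + D)
a = -41813 - √4925532202/2231 (a = -41813 - √(989 + (-5524 + 3/(111 - 42))/(2221 - 11630)) = -41813 - √(989 + (-5524 + 3/69)/(-9409)) = -41813 - √(989 + (-5524 + 3*(1/69))*(-1/9409)) = -41813 - √(989 + (-5524 + 1/23)*(-1/9409)) = -41813 - √(989 - 127051/23*(-1/9409)) = -41813 - √(989 + 127051/216407) = -41813 - √(214153574/216407) = -41813 - √4925532202/2231 ≈ -41844.)
1/(a + R) = 1/((-41813 - √4925532202/2231) - 84831) = 1/(-126644 - √4925532202/2231)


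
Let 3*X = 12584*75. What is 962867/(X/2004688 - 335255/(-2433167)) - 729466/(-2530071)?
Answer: 165038497632423981732296/50515538624807895 ≈ 3.2671e+6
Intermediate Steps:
X = 314600 (X = (12584*75)/3 = (1/3)*943800 = 314600)
962867/(X/2004688 - 335255/(-2433167)) - 729466/(-2530071) = 962867/(314600/2004688 - 335255/(-2433167)) - 729466/(-2530071) = 962867/(314600*(1/2004688) - 335255*(-1/2433167)) - 729466*(-1/2530071) = 962867/(39325/250586 + 335255/2433167) + 729466/2530071 = 962867/(179694501705/609717585862) + 729466/2530071 = 962867*(609717585862/179694501705) + 729466/2530071 = 587076942746186354/179694501705 + 729466/2530071 = 165038497632423981732296/50515538624807895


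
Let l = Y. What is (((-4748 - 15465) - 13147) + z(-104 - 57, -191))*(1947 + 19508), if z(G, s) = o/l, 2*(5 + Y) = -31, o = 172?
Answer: -29352671320/41 ≈ -7.1592e+8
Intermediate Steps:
Y = -41/2 (Y = -5 + (½)*(-31) = -5 - 31/2 = -41/2 ≈ -20.500)
l = -41/2 ≈ -20.500
z(G, s) = -344/41 (z(G, s) = 172/(-41/2) = 172*(-2/41) = -344/41)
(((-4748 - 15465) - 13147) + z(-104 - 57, -191))*(1947 + 19508) = (((-4748 - 15465) - 13147) - 344/41)*(1947 + 19508) = ((-20213 - 13147) - 344/41)*21455 = (-33360 - 344/41)*21455 = -1368104/41*21455 = -29352671320/41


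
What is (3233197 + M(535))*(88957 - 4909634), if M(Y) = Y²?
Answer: -16965996688694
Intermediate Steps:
(3233197 + M(535))*(88957 - 4909634) = (3233197 + 535²)*(88957 - 4909634) = (3233197 + 286225)*(-4820677) = 3519422*(-4820677) = -16965996688694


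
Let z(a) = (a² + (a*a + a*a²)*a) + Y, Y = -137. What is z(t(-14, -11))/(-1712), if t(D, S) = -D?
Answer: -41219/1712 ≈ -24.077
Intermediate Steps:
z(a) = -137 + a² + a*(a² + a³) (z(a) = (a² + (a*a + a*a²)*a) - 137 = (a² + (a² + a³)*a) - 137 = (a² + a*(a² + a³)) - 137 = -137 + a² + a*(a² + a³))
z(t(-14, -11))/(-1712) = (-137 + (-1*(-14))² + (-1*(-14))³ + (-1*(-14))⁴)/(-1712) = (-137 + 14² + 14³ + 14⁴)*(-1/1712) = (-137 + 196 + 2744 + 38416)*(-1/1712) = 41219*(-1/1712) = -41219/1712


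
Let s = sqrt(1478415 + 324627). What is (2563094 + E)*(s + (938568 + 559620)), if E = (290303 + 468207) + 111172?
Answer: 5142943809888 + 10298328*sqrt(200338) ≈ 5.1476e+12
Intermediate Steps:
s = 3*sqrt(200338) (s = sqrt(1803042) = 3*sqrt(200338) ≈ 1342.8)
E = 869682 (E = 758510 + 111172 = 869682)
(2563094 + E)*(s + (938568 + 559620)) = (2563094 + 869682)*(3*sqrt(200338) + (938568 + 559620)) = 3432776*(3*sqrt(200338) + 1498188) = 3432776*(1498188 + 3*sqrt(200338)) = 5142943809888 + 10298328*sqrt(200338)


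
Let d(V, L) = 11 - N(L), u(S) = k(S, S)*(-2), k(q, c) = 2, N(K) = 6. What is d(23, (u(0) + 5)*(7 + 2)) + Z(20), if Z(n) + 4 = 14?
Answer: 15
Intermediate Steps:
Z(n) = 10 (Z(n) = -4 + 14 = 10)
u(S) = -4 (u(S) = 2*(-2) = -4)
d(V, L) = 5 (d(V, L) = 11 - 1*6 = 11 - 6 = 5)
d(23, (u(0) + 5)*(7 + 2)) + Z(20) = 5 + 10 = 15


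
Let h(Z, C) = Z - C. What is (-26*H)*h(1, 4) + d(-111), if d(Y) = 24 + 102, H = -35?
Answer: -2604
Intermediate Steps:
d(Y) = 126
(-26*H)*h(1, 4) + d(-111) = (-26*(-35))*(1 - 1*4) + 126 = 910*(1 - 4) + 126 = 910*(-3) + 126 = -2730 + 126 = -2604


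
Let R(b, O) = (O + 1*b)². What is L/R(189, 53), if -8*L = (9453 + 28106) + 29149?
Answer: -16677/117128 ≈ -0.14238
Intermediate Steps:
R(b, O) = (O + b)²
L = -16677/2 (L = -((9453 + 28106) + 29149)/8 = -(37559 + 29149)/8 = -⅛*66708 = -16677/2 ≈ -8338.5)
L/R(189, 53) = -16677/(2*(53 + 189)²) = -16677/(2*(242²)) = -16677/2/58564 = -16677/2*1/58564 = -16677/117128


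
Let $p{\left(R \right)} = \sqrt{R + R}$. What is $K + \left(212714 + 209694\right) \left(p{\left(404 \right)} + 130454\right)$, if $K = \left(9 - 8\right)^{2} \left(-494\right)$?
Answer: $55104812738 + 844816 \sqrt{202} \approx 5.5117 \cdot 10^{10}$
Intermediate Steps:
$p{\left(R \right)} = \sqrt{2} \sqrt{R}$ ($p{\left(R \right)} = \sqrt{2 R} = \sqrt{2} \sqrt{R}$)
$K = -494$ ($K = 1^{2} \left(-494\right) = 1 \left(-494\right) = -494$)
$K + \left(212714 + 209694\right) \left(p{\left(404 \right)} + 130454\right) = -494 + \left(212714 + 209694\right) \left(\sqrt{2} \sqrt{404} + 130454\right) = -494 + 422408 \left(\sqrt{2} \cdot 2 \sqrt{101} + 130454\right) = -494 + 422408 \left(2 \sqrt{202} + 130454\right) = -494 + 422408 \left(130454 + 2 \sqrt{202}\right) = -494 + \left(55104813232 + 844816 \sqrt{202}\right) = 55104812738 + 844816 \sqrt{202}$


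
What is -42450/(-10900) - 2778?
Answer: -604755/218 ≈ -2774.1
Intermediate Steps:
-42450/(-10900) - 2778 = -42450*(-1/10900) - 2778 = 849/218 - 2778 = -604755/218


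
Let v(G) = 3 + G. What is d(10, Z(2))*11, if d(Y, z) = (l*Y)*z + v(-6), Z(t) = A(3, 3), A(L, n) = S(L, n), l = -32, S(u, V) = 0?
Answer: -33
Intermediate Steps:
A(L, n) = 0
Z(t) = 0
d(Y, z) = -3 - 32*Y*z (d(Y, z) = (-32*Y)*z + (3 - 6) = -32*Y*z - 3 = -3 - 32*Y*z)
d(10, Z(2))*11 = (-3 - 32*10*0)*11 = (-3 + 0)*11 = -3*11 = -33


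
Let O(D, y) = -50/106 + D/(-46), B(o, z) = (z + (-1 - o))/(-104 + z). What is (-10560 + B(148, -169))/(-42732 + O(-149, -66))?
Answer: 2342562052/9479822079 ≈ 0.24711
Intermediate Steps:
B(o, z) = (-1 + z - o)/(-104 + z)
O(D, y) = -25/53 - D/46 (O(D, y) = -50*1/106 + D*(-1/46) = -25/53 - D/46)
(-10560 + B(148, -169))/(-42732 + O(-149, -66)) = (-10560 + (-1 - 169 - 1*148)/(-104 - 169))/(-42732 + (-25/53 - 1/46*(-149))) = (-10560 + (-1 - 169 - 148)/(-273))/(-42732 + (-25/53 + 149/46)) = (-10560 - 1/273*(-318))/(-42732 + 6747/2438) = (-10560 + 106/91)/(-104173869/2438) = -960854/91*(-2438/104173869) = 2342562052/9479822079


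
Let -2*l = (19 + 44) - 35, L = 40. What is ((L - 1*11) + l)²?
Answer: 225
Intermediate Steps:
l = -14 (l = -((19 + 44) - 35)/2 = -(63 - 35)/2 = -½*28 = -14)
((L - 1*11) + l)² = ((40 - 1*11) - 14)² = ((40 - 11) - 14)² = (29 - 14)² = 15² = 225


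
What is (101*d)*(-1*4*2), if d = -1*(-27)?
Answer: -21816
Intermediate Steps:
d = 27
(101*d)*(-1*4*2) = (101*27)*(-1*4*2) = 2727*(-4*2) = 2727*(-8) = -21816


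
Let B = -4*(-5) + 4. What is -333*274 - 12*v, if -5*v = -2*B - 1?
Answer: -456798/5 ≈ -91360.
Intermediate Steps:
B = 24 (B = 20 + 4 = 24)
v = 49/5 (v = -(-2*24 - 1)/5 = -(-48 - 1)/5 = -1/5*(-49) = 49/5 ≈ 9.8000)
-333*274 - 12*v = -333*274 - 12*49/5 = -91242 - 588/5 = -456798/5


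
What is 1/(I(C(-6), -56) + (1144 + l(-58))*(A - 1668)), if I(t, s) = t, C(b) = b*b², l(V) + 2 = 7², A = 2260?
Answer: 1/704856 ≈ 1.4187e-6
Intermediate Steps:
l(V) = 47 (l(V) = -2 + 7² = -2 + 49 = 47)
C(b) = b³
1/(I(C(-6), -56) + (1144 + l(-58))*(A - 1668)) = 1/((-6)³ + (1144 + 47)*(2260 - 1668)) = 1/(-216 + 1191*592) = 1/(-216 + 705072) = 1/704856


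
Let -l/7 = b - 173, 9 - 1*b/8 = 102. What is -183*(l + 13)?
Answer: -1177056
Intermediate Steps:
b = -744 (b = 72 - 8*102 = 72 - 816 = -744)
l = 6419 (l = -7*(-744 - 173) = -7*(-917) = 6419)
-183*(l + 13) = -183*(6419 + 13) = -183*6432 = -1177056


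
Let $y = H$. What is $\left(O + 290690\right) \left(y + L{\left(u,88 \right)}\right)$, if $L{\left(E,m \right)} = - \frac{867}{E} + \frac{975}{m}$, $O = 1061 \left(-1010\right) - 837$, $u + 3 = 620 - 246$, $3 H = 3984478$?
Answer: $- \frac{101695714611392467}{97944} \approx -1.0383 \cdot 10^{12}$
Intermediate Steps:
$H = \frac{3984478}{3}$ ($H = \frac{1}{3} \cdot 3984478 = \frac{3984478}{3} \approx 1.3282 \cdot 10^{6}$)
$y = \frac{3984478}{3} \approx 1.3282 \cdot 10^{6}$
$u = 371$ ($u = -3 + \left(620 - 246\right) = -3 + 374 = 371$)
$O = -1072447$ ($O = -1071610 - 837 = -1072447$)
$\left(O + 290690\right) \left(y + L{\left(u,88 \right)}\right) = \left(-1072447 + 290690\right) \left(\frac{3984478}{3} + \left(- \frac{867}{371} + \frac{975}{88}\right)\right) = - 781757 \left(\frac{3984478}{3} + \left(\left(-867\right) \frac{1}{371} + 975 \cdot \frac{1}{88}\right)\right) = - 781757 \left(\frac{3984478}{3} + \left(- \frac{867}{371} + \frac{975}{88}\right)\right) = - 781757 \left(\frac{3984478}{3} + \frac{285429}{32648}\right) = \left(-781757\right) \frac{130086094031}{97944} = - \frac{101695714611392467}{97944}$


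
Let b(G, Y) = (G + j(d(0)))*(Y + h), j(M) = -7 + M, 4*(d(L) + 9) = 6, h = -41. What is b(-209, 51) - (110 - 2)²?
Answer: -13899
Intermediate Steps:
d(L) = -15/2 (d(L) = -9 + (¼)*6 = -9 + 3/2 = -15/2)
b(G, Y) = (-41 + Y)*(-29/2 + G) (b(G, Y) = (G + (-7 - 15/2))*(Y - 41) = (G - 29/2)*(-41 + Y) = (-29/2 + G)*(-41 + Y) = (-41 + Y)*(-29/2 + G))
b(-209, 51) - (110 - 2)² = (1189/2 - 41*(-209) - 29/2*51 - 209*51) - (110 - 2)² = (1189/2 + 8569 - 1479/2 - 10659) - 1*108² = -2235 - 1*11664 = -2235 - 11664 = -13899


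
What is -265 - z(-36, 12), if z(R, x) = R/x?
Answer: -262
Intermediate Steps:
-265 - z(-36, 12) = -265 - (-36)/12 = -265 - 1*(-3) = -265 + 3 = -262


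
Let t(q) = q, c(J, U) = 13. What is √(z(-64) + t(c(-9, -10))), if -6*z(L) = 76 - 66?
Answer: √102/3 ≈ 3.3665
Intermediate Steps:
z(L) = -5/3 (z(L) = -(76 - 66)/6 = -⅙*10 = -5/3)
√(z(-64) + t(c(-9, -10))) = √(-5/3 + 13) = √(34/3) = √102/3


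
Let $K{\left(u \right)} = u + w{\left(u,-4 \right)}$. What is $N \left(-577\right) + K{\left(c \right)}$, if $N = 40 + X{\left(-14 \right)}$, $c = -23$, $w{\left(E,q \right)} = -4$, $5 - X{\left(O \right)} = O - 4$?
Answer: $-36378$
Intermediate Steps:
$X{\left(O \right)} = 9 - O$ ($X{\left(O \right)} = 5 - \left(O - 4\right) = 5 - \left(-4 + O\right) = 9 - O$)
$K{\left(u \right)} = -4 + u$ ($K{\left(u \right)} = u - 4 = -4 + u$)
$N = 63$ ($N = 40 + \left(9 - -14\right) = 40 + \left(9 + 14\right) = 40 + 23 = 63$)
$N \left(-577\right) + K{\left(c \right)} = 63 \left(-577\right) - 27 = -36351 - 27 = -36378$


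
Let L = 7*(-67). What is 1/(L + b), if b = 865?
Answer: 1/396 ≈ 0.0025253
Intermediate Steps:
L = -469
1/(L + b) = 1/(-469 + 865) = 1/396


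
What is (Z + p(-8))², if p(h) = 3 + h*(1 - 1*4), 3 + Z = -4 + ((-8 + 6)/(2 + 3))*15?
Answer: 196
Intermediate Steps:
Z = -13 (Z = -3 + (-4 + ((-8 + 6)/(2 + 3))*15) = -3 + (-4 - 2/5*15) = -3 + (-4 - 2*⅕*15) = -3 + (-4 - ⅖*15) = -3 + (-4 - 6) = -3 - 10 = -13)
p(h) = 3 - 3*h (p(h) = 3 + h*(1 - 4) = 3 + h*(-3) = 3 - 3*h)
(Z + p(-8))² = (-13 + (3 - 3*(-8)))² = (-13 + (3 + 24))² = (-13 + 27)² = 14² = 196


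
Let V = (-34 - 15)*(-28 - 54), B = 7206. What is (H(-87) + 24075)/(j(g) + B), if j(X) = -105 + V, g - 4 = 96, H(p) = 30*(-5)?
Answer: 23925/11119 ≈ 2.1517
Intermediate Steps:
H(p) = -150
g = 100 (g = 4 + 96 = 100)
V = 4018 (V = -49*(-82) = 4018)
j(X) = 3913 (j(X) = -105 + 4018 = 3913)
(H(-87) + 24075)/(j(g) + B) = (-150 + 24075)/(3913 + 7206) = 23925/11119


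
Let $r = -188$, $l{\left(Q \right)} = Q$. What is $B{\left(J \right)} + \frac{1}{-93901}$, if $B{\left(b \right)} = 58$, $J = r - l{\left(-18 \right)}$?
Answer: $\frac{5446257}{93901} \approx 58.0$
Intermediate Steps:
$J = -170$ ($J = -188 - -18 = -188 + 18 = -170$)
$B{\left(J \right)} + \frac{1}{-93901} = 58 + \frac{1}{-93901} = 58 - \frac{1}{93901} = \frac{5446257}{93901}$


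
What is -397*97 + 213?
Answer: -38296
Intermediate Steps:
-397*97 + 213 = -38509 + 213 = -38296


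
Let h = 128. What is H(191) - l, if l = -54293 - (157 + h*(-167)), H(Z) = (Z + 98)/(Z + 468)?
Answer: 21796055/659 ≈ 33074.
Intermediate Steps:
H(Z) = (98 + Z)/(468 + Z)
l = -33074 (l = -54293 - (157 + 128*(-167)) = -54293 - (157 - 21376) = -54293 - 1*(-21219) = -54293 + 21219 = -33074)
H(191) - l = (98 + 191)/(468 + 191) - 1*(-33074) = 289/659 + 33074 = 21796055/659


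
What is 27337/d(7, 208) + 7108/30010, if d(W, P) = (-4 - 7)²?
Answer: 410621719/1815605 ≈ 226.16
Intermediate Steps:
d(W, P) = 121 (d(W, P) = (-11)² = 121)
27337/d(7, 208) + 7108/30010 = 27337/121 + 7108/30010 = 27337*(1/121) + 7108*(1/30010) = 27337/121 + 3554/15005 = 410621719/1815605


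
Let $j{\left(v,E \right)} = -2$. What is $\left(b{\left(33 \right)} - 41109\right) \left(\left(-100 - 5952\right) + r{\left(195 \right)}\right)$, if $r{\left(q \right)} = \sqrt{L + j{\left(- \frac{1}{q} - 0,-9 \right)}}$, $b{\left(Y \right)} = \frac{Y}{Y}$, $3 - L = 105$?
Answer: $248785616 - 82216 i \sqrt{26} \approx 2.4879 \cdot 10^{8} - 4.1922 \cdot 10^{5} i$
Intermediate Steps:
$L = -102$ ($L = 3 - 105 = -102$)
$b{\left(Y \right)} = 1$
$r{\left(q \right)} = 2 i \sqrt{26}$ ($r{\left(q \right)} = \sqrt{-102 - 2} = \sqrt{-104} = 2 i \sqrt{26}$)
$\left(b{\left(33 \right)} - 41109\right) \left(\left(-100 - 5952\right) + r{\left(195 \right)}\right) = \left(1 - 41109\right) \left(\left(-100 - 5952\right) + 2 i \sqrt{26}\right) = - 41108 \left(\left(-100 - 5952\right) + 2 i \sqrt{26}\right) = - 41108 \left(-6052 + 2 i \sqrt{26}\right) = 248785616 - 82216 i \sqrt{26}$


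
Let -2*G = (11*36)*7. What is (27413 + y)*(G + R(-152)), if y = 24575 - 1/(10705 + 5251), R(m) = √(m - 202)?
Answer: -574857725211/7978 + 829520527*I*√354/15956 ≈ -7.2055e+7 + 9.7815e+5*I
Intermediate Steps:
G = -1386 (G = -11*36*7/2 = -198*7 = -½*2772 = -1386)
R(m) = √(-202 + m)
y = 392118699/15956 (y = 24575 - 1/15956 = 392118699/15956 ≈ 24575.)
(27413 + y)*(G + R(-152)) = (27413 + 392118699/15956)*(-1386 + √(-202 - 152)) = 829520527*(-1386 + √(-354))/15956 = 829520527*(-1386 + I*√354)/15956 = -574857725211/7978 + 829520527*I*√354/15956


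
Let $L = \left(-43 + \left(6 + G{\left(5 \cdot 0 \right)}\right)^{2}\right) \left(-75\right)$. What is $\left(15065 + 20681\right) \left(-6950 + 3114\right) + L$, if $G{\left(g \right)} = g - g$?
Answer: $-137121131$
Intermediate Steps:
$G{\left(g \right)} = 0$
$L = 525$ ($L = \left(-43 + \left(6 + 0\right)^{2}\right) \left(-75\right) = \left(-43 + 6^{2}\right) \left(-75\right) = \left(-43 + 36\right) \left(-75\right) = \left(-7\right) \left(-75\right) = 525$)
$\left(15065 + 20681\right) \left(-6950 + 3114\right) + L = \left(15065 + 20681\right) \left(-6950 + 3114\right) + 525 = 35746 \left(-3836\right) + 525 = -137121656 + 525 = -137121131$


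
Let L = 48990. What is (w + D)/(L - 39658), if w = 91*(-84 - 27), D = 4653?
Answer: -1362/2333 ≈ -0.58380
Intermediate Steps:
w = -10101 (w = 91*(-111) = -10101)
(w + D)/(L - 39658) = (-10101 + 4653)/(48990 - 39658) = -5448/9332 = -5448*1/9332 = -1362/2333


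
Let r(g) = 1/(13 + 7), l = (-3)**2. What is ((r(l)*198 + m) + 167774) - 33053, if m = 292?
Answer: 1350229/10 ≈ 1.3502e+5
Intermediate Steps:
l = 9
r(g) = 1/20
((r(l)*198 + m) + 167774) - 33053 = (((1/20)*198 + 292) + 167774) - 33053 = ((99/10 + 292) + 167774) - 33053 = (3019/10 + 167774) - 33053 = 1680759/10 - 33053 = 1350229/10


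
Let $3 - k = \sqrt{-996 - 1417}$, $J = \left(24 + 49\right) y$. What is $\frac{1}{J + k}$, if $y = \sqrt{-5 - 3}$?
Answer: $\frac{1}{3 - i \sqrt{2413} + 146 i \sqrt{2}} \approx 0.0001211 - 0.0063528 i$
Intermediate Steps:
$y = 2 i \sqrt{2}$ ($y = \sqrt{-8} = 2 i \sqrt{2} \approx 2.8284 i$)
$J = 146 i \sqrt{2}$ ($J = \left(24 + 49\right) 2 i \sqrt{2} = 73 \cdot 2 i \sqrt{2} = 146 i \sqrt{2} \approx 206.48 i$)
$k = 3 - i \sqrt{2413}$ ($k = 3 - \sqrt{-996 - 1417} = 3 - \sqrt{-2413} = 3 - i \sqrt{2413} \approx 3.0 - 49.122 i$)
$\frac{1}{J + k} = \frac{1}{146 i \sqrt{2} + \left(3 - i \sqrt{2413}\right)} = \frac{1}{3 - i \sqrt{2413} + 146 i \sqrt{2}}$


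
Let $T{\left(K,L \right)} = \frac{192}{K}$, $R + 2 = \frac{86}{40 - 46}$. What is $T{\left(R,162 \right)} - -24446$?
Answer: $\frac{1197278}{49} \approx 24434.0$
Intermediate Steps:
$R = - \frac{49}{3}$ ($R = -2 + \frac{86}{40 - 46} = -2 + \frac{86}{-6} = -2 + 86 \left(- \frac{1}{6}\right) = -2 - \frac{43}{3} = - \frac{49}{3} \approx -16.333$)
$T{\left(R,162 \right)} - -24446 = \frac{192}{- \frac{49}{3}} - -24446 = 192 \left(- \frac{3}{49}\right) + 24446 = - \frac{576}{49} + 24446 = \frac{1197278}{49}$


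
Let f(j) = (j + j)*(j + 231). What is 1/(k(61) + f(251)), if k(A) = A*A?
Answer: 1/245685 ≈ 4.0703e-6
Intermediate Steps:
k(A) = A²
f(j) = 2*j*(231 + j) (f(j) = (2*j)*(231 + j) = 2*j*(231 + j))
1/(k(61) + f(251)) = 1/(61² + 2*251*(231 + 251)) = 1/(3721 + 2*251*482) = 1/(3721 + 241964) = 1/245685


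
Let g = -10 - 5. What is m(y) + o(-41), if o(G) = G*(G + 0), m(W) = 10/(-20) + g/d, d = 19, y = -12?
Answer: 63829/38 ≈ 1679.7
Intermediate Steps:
g = -15
m(W) = -49/38 (m(W) = 10/(-20) - 15/19 = 10*(-1/20) - 15*1/19 = -½ - 15/19 = -49/38)
o(G) = G² (o(G) = G*G = G²)
m(y) + o(-41) = -49/38 + (-41)² = -49/38 + 1681 = 63829/38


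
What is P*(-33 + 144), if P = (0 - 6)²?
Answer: 3996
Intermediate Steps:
P = 36 (P = (-6)² = 36)
P*(-33 + 144) = 36*(-33 + 144) = 36*111 = 3996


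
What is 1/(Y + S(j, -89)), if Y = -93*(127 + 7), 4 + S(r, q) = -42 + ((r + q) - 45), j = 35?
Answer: -1/12607 ≈ -7.9321e-5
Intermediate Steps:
S(r, q) = -91 + q + r (S(r, q) = -4 + (-42 + ((r + q) - 45)) = -4 + (-42 + ((q + r) - 45)) = -4 + (-42 + (-45 + q + r)) = -4 + (-87 + q + r) = -91 + q + r)
Y = -12462 (Y = -93*134 = -12462)
1/(Y + S(j, -89)) = 1/(-12462 + (-91 - 89 + 35)) = 1/(-12462 - 145) = 1/(-12607) = -1/12607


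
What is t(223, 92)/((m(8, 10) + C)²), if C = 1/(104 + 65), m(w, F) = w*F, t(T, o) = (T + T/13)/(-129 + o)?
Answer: -6859034/6764245317 ≈ -0.0010140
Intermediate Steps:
t(T, o) = 14*T/(13*(-129 + o)) (t(T, o) = (T + T*(1/13))/(-129 + o) = (T + T/13)/(-129 + o) = (14*T/13)/(-129 + o) = 14*T/(13*(-129 + o)))
m(w, F) = F*w
C = 1/169 ≈ 0.0059172
t(223, 92)/((m(8, 10) + C)²) = ((14/13)*223/(-129 + 92))/((10*8 + 1/169)²) = ((14/13)*223/(-37))/((80 + 1/169)²) = ((14/13)*223*(-1/37))/((13521/169)²) = -3122/(481*182817441/28561) = -3122/481*28561/182817441 = -6859034/6764245317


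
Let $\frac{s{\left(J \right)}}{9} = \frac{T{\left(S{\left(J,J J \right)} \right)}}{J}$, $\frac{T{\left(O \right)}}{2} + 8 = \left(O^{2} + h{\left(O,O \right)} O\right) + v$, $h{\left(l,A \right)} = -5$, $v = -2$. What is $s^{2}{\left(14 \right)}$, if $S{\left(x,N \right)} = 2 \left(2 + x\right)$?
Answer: $1205604$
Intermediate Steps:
$S{\left(x,N \right)} = 4 + 2 x$
$T{\left(O \right)} = -20 - 10 O + 2 O^{2}$ ($T{\left(O \right)} = -16 + 2 \left(\left(O^{2} - 5 O\right) - 2\right) = -16 + 2 \left(-2 + O^{2} - 5 O\right) = -16 - \left(4 - 2 O^{2} + 10 O\right) = -20 - 10 O + 2 O^{2}$)
$s{\left(J \right)} = \frac{9 \left(-60 - 20 J + 2 \left(4 + 2 J\right)^{2}\right)}{J}$ ($s{\left(J \right)} = 9 \frac{-20 - 10 \left(4 + 2 J\right) + 2 \left(4 + 2 J\right)^{2}}{J} = 9 \frac{-20 - \left(40 + 20 J\right) + 2 \left(4 + 2 J\right)^{2}}{J} = 9 \frac{-60 - 20 J + 2 \left(4 + 2 J\right)^{2}}{J} = \frac{9 \left(-60 - 20 J + 2 \left(4 + 2 J\right)^{2}\right)}{J}$)
$s^{2}{\left(14 \right)} = \left(108 - \frac{252}{14} + 72 \cdot 14\right)^{2} = \left(108 - 18 + 1008\right)^{2} = 1098^{2} = 1205604$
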